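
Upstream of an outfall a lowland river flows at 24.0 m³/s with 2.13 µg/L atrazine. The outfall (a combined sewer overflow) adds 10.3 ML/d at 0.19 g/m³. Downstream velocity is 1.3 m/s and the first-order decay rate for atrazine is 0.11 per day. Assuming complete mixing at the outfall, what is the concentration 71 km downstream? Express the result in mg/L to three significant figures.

0.00285 mg/L

10.3 ML/d = 0.1192 m³/s.
2.13 µg/L = 0.00213 mg/L.
After complete mixing, C₀ = (0.1192·0.19 + 24·0.00213) / 24.12 = 0.003059 mg/L.
Travel time t = 7.1e+04 m / 1.3 m/s = 5.462e+04 s = 0.6321 d.
C = 0.003059·exp(−0.11·0.6321) = 0.003059·0.9328 = 0.002853 mg/L.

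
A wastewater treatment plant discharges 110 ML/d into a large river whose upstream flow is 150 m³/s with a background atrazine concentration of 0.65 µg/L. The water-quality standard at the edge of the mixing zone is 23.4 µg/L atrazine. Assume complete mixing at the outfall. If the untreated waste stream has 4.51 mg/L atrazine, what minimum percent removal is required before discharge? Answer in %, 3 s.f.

40.0 %

110 ML/d = 1.273 m³/s.
0.65 µg/L = 0.00065 mg/L.
23.4 µg/L = 0.0234 mg/L.
Mass balance: 0.0234·151.3 = 1.273·Cₑ + 150·0.00065.
Cₑ = (3.54 − 0.0975) / 1.273 = 2.704 mg/L.
Required removal = 1 − 2.704/4.51 = 40.05 %.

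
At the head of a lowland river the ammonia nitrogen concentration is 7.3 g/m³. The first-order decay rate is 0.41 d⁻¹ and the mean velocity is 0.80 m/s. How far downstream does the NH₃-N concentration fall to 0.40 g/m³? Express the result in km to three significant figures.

490 km

From C = C₀·e^(−kt), t = ln(C₀/C)/k = ln(7.3/0.40)/0.41 = 2.904/0.41 = 7.083 d.
Distance = v·t = 0.80 m/s × 6.12e+05 s = 4.896e+05 m = 489.6 km.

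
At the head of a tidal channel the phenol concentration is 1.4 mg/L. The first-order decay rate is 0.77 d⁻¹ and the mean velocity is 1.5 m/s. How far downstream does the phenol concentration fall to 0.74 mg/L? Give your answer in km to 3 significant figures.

107 km

From C = C₀·e^(−kt), t = ln(C₀/C)/k = ln(1.4/0.74)/0.77 = 0.6376/0.77 = 0.828 d.
Distance = v·t = 1.5 m/s × 7.154e+04 s = 1.073e+05 m = 107.3 km.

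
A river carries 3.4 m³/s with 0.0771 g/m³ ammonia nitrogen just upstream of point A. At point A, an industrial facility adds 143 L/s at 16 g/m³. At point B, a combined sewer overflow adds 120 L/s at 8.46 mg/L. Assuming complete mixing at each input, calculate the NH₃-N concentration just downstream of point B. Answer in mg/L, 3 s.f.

0.973 mg/L

143 L/s = 0.143 m³/s.
After input A: C = (3.4·0.0771 + 0.143·16) / 3.543 = 0.7198 mg/L.
120 L/s = 0.12 m³/s.
After input B: C = (3.543·0.7198 + 0.12·8.46) / 3.663 = 0.9733 mg/L.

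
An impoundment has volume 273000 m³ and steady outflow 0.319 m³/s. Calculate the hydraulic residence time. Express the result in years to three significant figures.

0.0271 yr

Q = 0.319 m³/s × 3.156e+07 s/yr = 1.007e+07 m³/yr.
Hydraulic residence time τ = V/Q = 273000/1.007e+07 = 0.02712 yr.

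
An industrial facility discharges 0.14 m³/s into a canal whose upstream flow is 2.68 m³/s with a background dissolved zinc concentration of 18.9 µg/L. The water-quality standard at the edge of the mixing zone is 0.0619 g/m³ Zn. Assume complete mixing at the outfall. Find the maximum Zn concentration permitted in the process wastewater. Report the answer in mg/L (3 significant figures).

0.885 mg/L

18.9 µg/L = 0.0189 mg/L.
Mass balance: 0.0619·2.82 = 0.14·Cₑ + 2.68·0.0189.
Cₑ = (0.1746 − 0.05065) / 0.14 = 0.885 mg/L.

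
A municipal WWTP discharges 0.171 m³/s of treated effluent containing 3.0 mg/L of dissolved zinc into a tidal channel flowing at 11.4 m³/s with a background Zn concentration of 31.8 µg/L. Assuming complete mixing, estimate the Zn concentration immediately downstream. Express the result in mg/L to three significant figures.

0.0757 mg/L

31.8 µg/L = 0.0318 mg/L.
By mass balance at complete mixing, C = (0.171·3 + 11.4·0.0318) / (0.171 + 11.4) = 0.8755/11.57 = 0.07567 mg/L.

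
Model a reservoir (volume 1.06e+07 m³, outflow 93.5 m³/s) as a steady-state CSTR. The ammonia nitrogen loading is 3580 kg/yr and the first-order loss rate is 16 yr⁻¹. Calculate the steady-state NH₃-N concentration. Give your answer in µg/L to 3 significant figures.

Outflow Q = 93.5 m³/s × 3.156e+07 s/yr = 2.951e+09 m³/yr.
Steady-state CSTR mass balance: W = Q·C + k·V·C, so C = W/(Q + kV).
Q + kV = 2.951e+09 + 16·1.06e+07 = 3.12e+09 m³/yr.
C = 3580/3.12e+09 = 1.147e-06 kg/m³ = 0.001147 mg/L = 1.147 µg/L.

1.15 µg/L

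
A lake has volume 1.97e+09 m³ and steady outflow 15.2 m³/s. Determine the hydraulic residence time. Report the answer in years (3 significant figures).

4.11 yr

Q = 15.2 m³/s × 3.156e+07 s/yr = 4.797e+08 m³/yr.
Hydraulic residence time τ = V/Q = 1.97e+09/4.797e+08 = 4.107 yr.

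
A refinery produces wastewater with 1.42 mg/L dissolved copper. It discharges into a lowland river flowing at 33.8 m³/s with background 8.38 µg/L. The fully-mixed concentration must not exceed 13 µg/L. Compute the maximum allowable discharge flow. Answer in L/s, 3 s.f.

111 L/s

8.38 µg/L = 0.00838 mg/L.
13 µg/L = 0.013 mg/L.
Mass balance at complete mixing: C_std·(Q_w + Q_r) = Q_w·C_e + Q_r·C_b.
Rearranging, Q_w = Q_r·(C_std − C_b)/(C_e − C_std) = 33.8·(0.013 − 0.00838) / (1.42 − 0.013) = 0.111 m³/s.
= 111 L/s.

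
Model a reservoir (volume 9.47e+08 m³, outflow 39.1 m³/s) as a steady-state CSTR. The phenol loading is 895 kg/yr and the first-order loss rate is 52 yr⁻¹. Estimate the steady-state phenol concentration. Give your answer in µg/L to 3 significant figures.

0.0177 µg/L

Outflow Q = 39.1 m³/s × 3.156e+07 s/yr = 1.234e+09 m³/yr.
Steady-state CSTR mass balance: W = Q·C + k·V·C, so C = W/(Q + kV).
Q + kV = 1.234e+09 + 52·9.47e+08 = 5.048e+10 m³/yr.
C = 895/5.048e+10 = 1.773e-08 kg/m³ = 1.773e-05 mg/L = 0.01773 µg/L.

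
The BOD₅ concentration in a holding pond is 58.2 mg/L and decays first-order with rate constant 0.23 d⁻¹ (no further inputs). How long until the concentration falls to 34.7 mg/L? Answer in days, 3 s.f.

2.25 d

t = ln(C₀/C)/k = ln(58.2/34.7)/0.23 = 0.5171/0.23 = 2.248 d.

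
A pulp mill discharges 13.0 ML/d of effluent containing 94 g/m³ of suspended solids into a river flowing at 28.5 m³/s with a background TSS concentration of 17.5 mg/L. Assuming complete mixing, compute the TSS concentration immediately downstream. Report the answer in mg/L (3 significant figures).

17.9 mg/L

13.0 ML/d = 0.1505 m³/s.
Flow-weighted mixing gives C = (0.1505·94 + 28.5·17.5) / (0.1505 + 28.5) = 512.9/28.65 = 17.9 mg/L.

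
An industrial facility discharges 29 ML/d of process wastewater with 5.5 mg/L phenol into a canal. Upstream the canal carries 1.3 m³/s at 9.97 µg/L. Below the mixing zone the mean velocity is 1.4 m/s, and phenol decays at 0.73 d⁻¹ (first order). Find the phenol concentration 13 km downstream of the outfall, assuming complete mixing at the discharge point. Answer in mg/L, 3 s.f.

29 ML/d = 0.3356 m³/s.
9.97 µg/L = 0.00997 mg/L.
After complete mixing, C₀ = (0.3356·5.5 + 1.3·0.00997) / 1.636 = 1.137 mg/L.
Travel time t = 1.3e+04 m / 1.4 m/s = 9286 s = 0.1075 d.
C = 1.137·exp(−0.73·0.1075) = 1.137·0.9245 = 1.051 mg/L.

1.05 mg/L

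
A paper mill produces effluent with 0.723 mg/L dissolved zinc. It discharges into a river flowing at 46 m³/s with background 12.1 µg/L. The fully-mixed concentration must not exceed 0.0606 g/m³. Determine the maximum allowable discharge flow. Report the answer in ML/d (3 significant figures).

291 ML/d

12.1 µg/L = 0.0121 mg/L.
Mass balance at complete mixing: C_std·(Q_w + Q_r) = Q_w·C_e + Q_r·C_b.
Rearranging, Q_w = Q_r·(C_std − C_b)/(C_e − C_std) = 46·(0.0606 − 0.0121) / (0.723 − 0.0606) = 3.368 m³/s.
= 291 ML/d.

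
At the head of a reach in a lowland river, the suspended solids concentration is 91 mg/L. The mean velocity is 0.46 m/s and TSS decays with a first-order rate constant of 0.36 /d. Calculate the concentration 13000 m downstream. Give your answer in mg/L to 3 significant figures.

Travel time t = 13000 m / 0.46 m/s = 1.3e+04/0.46 = 2.826e+04 s = 0.3271 d.
First-order decay: C = 91·exp(−0.36·0.3271) = 91·0.8889 = 80.89 mg/L.

80.9 mg/L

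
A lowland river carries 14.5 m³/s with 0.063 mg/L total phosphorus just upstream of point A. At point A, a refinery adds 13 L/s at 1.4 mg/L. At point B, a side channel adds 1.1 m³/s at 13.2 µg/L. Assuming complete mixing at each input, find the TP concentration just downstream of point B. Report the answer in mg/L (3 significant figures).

0.0606 mg/L

13 L/s = 0.013 m³/s.
After input A: C = (14.5·0.063 + 0.013·1.4) / 14.51 = 0.0642 mg/L.
13.2 µg/L = 0.0132 mg/L.
After input B: C = (14.51·0.0642 + 1.1·0.0132) / 15.61 = 0.0606 mg/L.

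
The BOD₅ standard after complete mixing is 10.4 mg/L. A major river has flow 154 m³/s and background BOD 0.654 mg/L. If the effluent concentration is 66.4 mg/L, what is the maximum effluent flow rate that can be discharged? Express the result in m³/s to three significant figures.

26.8 m³/s

Mass balance at complete mixing: C_std·(Q_w + Q_r) = Q_w·C_e + Q_r·C_b.
Rearranging, Q_w = Q_r·(C_std − C_b)/(C_e − C_std) = 154·(10.4 − 0.654) / (66.4 − 10.4) = 26.8 m³/s.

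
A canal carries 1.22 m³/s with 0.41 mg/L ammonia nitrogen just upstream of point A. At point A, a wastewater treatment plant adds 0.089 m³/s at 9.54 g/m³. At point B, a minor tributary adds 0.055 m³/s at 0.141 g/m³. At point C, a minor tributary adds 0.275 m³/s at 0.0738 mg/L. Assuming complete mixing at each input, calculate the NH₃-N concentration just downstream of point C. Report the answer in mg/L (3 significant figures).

After input A: C = (1.22·0.41 + 0.089·9.54) / 1.309 = 1.031 mg/L.
After input B: C = (1.309·1.031 + 0.055·0.141) / 1.364 = 0.9949 mg/L.
After input C: C = (1.364·0.9949 + 0.275·0.0738) / 1.639 = 0.8403 mg/L.

0.840 mg/L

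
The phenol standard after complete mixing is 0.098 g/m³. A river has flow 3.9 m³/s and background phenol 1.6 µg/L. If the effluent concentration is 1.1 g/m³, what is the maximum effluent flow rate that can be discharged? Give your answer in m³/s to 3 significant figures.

0.375 m³/s

1.6 µg/L = 0.0016 mg/L.
Mass balance at complete mixing: C_std·(Q_w + Q_r) = Q_w·C_e + Q_r·C_b.
Rearranging, Q_w = Q_r·(C_std − C_b)/(C_e − C_std) = 3.9·(0.098 − 0.0016) / (1.1 − 0.098) = 0.3752 m³/s.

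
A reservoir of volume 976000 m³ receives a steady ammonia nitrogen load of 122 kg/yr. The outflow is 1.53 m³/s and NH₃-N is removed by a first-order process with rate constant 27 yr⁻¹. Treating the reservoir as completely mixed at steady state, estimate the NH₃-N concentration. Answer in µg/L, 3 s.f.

Outflow Q = 1.53 m³/s × 3.156e+07 s/yr = 4.828e+07 m³/yr.
Steady-state CSTR mass balance: W = Q·C + k·V·C, so C = W/(Q + kV).
Q + kV = 4.828e+07 + 27·976000 = 7.464e+07 m³/yr.
C = 122/7.464e+07 = 1.635e-06 kg/m³ = 0.001635 mg/L = 1.635 µg/L.

1.63 µg/L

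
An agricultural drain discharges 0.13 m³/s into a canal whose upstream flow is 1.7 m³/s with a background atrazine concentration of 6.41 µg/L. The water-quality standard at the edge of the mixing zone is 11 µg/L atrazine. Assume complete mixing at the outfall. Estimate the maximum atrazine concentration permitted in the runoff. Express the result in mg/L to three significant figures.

0.0710 mg/L

6.41 µg/L = 0.00641 mg/L.
11 µg/L = 0.011 mg/L.
Mass balance: 0.011·1.83 = 0.13·Cₑ + 1.7·0.00641.
Cₑ = (0.02013 − 0.0109) / 0.13 = 0.07102 mg/L.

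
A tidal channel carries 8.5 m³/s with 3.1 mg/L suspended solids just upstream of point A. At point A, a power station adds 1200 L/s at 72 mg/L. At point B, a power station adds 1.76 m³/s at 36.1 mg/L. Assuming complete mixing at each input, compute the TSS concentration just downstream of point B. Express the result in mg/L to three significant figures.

15.4 mg/L

1200 L/s = 1.2 m³/s.
After input A: C = (8.5·3.1 + 1.2·72) / 9.7 = 11.62 mg/L.
After input B: C = (9.7·11.62 + 1.76·36.1) / 11.46 = 15.38 mg/L.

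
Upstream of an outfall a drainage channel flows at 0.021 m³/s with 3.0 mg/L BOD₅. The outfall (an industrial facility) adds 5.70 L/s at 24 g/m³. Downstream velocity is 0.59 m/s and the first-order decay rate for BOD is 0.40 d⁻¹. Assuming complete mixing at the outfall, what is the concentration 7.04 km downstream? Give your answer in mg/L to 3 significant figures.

7.08 mg/L

5.70 L/s = 0.0057 m³/s.
After complete mixing, C₀ = (0.0057·24 + 0.021·3) / 0.0267 = 7.483 mg/L.
Travel time t = 7040 m / 0.59 m/s = 1.193e+04 s = 0.1381 d.
C = 7.483·exp(−0.40·0.1381) = 7.483·0.9463 = 7.081 mg/L.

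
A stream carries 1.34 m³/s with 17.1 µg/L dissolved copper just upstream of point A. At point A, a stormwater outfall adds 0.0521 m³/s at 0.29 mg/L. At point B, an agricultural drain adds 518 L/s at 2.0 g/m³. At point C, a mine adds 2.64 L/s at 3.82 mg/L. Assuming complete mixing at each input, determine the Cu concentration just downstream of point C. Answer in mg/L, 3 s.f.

0.567 mg/L

17.1 µg/L = 0.0171 mg/L.
After input A: C = (1.34·0.0171 + 0.0521·0.29) / 1.392 = 0.02731 mg/L.
518 L/s = 0.518 m³/s.
After input B: C = (1.392·0.02731 + 0.518·2) / 1.91 = 0.5623 mg/L.
2.64 L/s = 0.00264 m³/s.
After input C: C = (1.91·0.5623 + 0.00264·3.82) / 1.913 = 0.5668 mg/L.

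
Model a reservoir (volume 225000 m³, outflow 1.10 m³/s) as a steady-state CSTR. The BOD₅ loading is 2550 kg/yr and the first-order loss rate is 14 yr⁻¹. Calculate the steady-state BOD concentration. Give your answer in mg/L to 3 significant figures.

Outflow Q = 1.10 m³/s × 3.156e+07 s/yr = 3.471e+07 m³/yr.
Steady-state CSTR mass balance: W = Q·C + k·V·C, so C = W/(Q + kV).
Q + kV = 3.471e+07 + 14·225000 = 3.786e+07 m³/yr.
C = 2550/3.786e+07 = 6.735e-05 kg/m³ = 0.06735 mg/L.

0.0673 mg/L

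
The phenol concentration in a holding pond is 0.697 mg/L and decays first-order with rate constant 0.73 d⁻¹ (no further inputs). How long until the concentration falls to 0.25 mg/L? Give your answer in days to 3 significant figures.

t = ln(C₀/C)/k = ln(0.697/0.25)/0.73 = 1.025/0.73 = 1.405 d.

1.40 d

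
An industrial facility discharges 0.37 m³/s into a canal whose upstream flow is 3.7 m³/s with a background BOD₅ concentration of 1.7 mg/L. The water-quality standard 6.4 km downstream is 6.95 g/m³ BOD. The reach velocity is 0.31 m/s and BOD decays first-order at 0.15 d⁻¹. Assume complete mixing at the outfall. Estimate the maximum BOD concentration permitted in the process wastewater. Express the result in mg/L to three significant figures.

62.2 mg/L

Travel time to the compliance point: t = 6400/0.31 = 2.065e+04 s = 0.2389 d; decay factor exp(−0.15·0.2389) = 0.9648.
So the concentration just after mixing may be at most 6.95/0.9648 = 7.204 mg/L.
Mass balance: 7.204·4.07 = 0.37·Cₑ + 3.7·1.7.
Cₑ = (29.32 − 6.29) / 0.37 = 62.24 mg/L.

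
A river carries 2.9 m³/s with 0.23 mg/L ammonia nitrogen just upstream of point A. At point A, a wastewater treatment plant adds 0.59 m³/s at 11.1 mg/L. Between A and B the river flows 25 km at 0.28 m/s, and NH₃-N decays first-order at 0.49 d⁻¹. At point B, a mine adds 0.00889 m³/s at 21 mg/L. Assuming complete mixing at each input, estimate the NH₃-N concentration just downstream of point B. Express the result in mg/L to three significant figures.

After input A: C = (2.9·0.23 + 0.59·11.1) / 3.49 = 2.068 mg/L.
Over the 25 km reach to input B (t = 8.929e+04 s = 1.033 d), decay gives C = 2.068·exp(−0.49·1.033) = 1.246 mg/L.
After input B: C = (3.49·1.246 + 0.00889·21) / 3.499 = 1.296 mg/L.

1.30 mg/L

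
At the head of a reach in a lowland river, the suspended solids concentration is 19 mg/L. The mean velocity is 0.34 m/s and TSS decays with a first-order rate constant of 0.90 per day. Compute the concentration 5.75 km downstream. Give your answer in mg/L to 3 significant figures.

Travel time t = 5.75 km / 0.34 m/s = 5750/0.34 = 1.691e+04 s = 0.1957 d.
First-order decay: C = 19·exp(−0.90·0.1957) = 19·0.8385 = 15.93 mg/L.

15.9 mg/L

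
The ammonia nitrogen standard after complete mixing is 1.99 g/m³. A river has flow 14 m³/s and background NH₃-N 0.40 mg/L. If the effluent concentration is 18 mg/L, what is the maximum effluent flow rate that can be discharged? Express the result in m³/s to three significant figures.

Mass balance at complete mixing: C_std·(Q_w + Q_r) = Q_w·C_e + Q_r·C_b.
Rearranging, Q_w = Q_r·(C_std − C_b)/(C_e − C_std) = 14·(1.99 − 0.4) / (18 − 1.99) = 1.39 m³/s.

1.39 m³/s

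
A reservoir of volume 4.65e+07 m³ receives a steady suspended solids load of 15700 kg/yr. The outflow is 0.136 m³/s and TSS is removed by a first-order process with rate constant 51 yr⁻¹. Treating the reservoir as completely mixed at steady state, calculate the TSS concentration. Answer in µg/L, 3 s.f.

6.61 µg/L

Outflow Q = 0.136 m³/s × 3.156e+07 s/yr = 4.292e+06 m³/yr.
Steady-state CSTR mass balance: W = Q·C + k·V·C, so C = W/(Q + kV).
Q + kV = 4.292e+06 + 51·4.65e+07 = 2.376e+09 m³/yr.
C = 15700/2.376e+09 = 6.608e-06 kg/m³ = 0.006608 mg/L = 6.608 µg/L.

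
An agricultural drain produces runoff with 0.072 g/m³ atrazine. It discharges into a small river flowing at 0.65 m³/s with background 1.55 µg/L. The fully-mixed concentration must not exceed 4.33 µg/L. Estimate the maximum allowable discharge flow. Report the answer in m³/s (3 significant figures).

0.0267 m³/s

1.55 µg/L = 0.00155 mg/L.
4.33 µg/L = 0.00433 mg/L.
Mass balance at complete mixing: C_std·(Q_w + Q_r) = Q_w·C_e + Q_r·C_b.
Rearranging, Q_w = Q_r·(C_std − C_b)/(C_e − C_std) = 0.65·(0.00433 − 0.00155) / (0.072 − 0.00433) = 0.0267 m³/s.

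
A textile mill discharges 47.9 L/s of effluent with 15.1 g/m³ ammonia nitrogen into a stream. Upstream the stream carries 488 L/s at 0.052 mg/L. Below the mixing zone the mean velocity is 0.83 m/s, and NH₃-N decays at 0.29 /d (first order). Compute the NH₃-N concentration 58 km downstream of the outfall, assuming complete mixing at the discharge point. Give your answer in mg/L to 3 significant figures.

47.9 L/s = 0.0479 m³/s.
488 L/s = 0.488 m³/s.
After complete mixing, C₀ = (0.0479·15.1 + 0.488·0.052) / 0.5359 = 1.397 mg/L.
Travel time t = 5.8e+04 m / 0.83 m/s = 6.988e+04 s = 0.8088 d.
C = 1.397·exp(−0.29·0.8088) = 1.397·0.7909 = 1.105 mg/L.

1.10 mg/L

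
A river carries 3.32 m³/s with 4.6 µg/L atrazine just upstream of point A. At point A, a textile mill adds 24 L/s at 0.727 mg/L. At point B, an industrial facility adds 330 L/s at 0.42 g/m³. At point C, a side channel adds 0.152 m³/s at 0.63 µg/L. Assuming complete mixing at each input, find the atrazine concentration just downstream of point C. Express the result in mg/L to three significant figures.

0.0448 mg/L

4.6 µg/L = 0.0046 mg/L.
24 L/s = 0.024 m³/s.
After input A: C = (3.32·0.0046 + 0.024·0.727) / 3.344 = 0.009785 mg/L.
330 L/s = 0.33 m³/s.
After input B: C = (3.344·0.009785 + 0.33·0.42) / 3.674 = 0.04663 mg/L.
0.63 µg/L = 0.00063 mg/L.
After input C: C = (3.674·0.04663 + 0.152·0.00063) / 3.826 = 0.0448 mg/L.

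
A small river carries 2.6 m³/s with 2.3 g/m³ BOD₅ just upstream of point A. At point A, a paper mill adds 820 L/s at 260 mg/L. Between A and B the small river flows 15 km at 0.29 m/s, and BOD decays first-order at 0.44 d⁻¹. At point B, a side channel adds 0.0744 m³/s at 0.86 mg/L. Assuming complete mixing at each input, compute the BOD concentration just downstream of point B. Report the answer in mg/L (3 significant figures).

48.2 mg/L

820 L/s = 0.82 m³/s.
After input A: C = (2.6·2.3 + 0.82·260) / 3.42 = 64.09 mg/L.
Over the 15 km reach to input B (t = 5.172e+04 s = 0.5987 d), decay gives C = 64.09·exp(−0.44·0.5987) = 49.25 mg/L.
After input B: C = (3.42·49.25 + 0.0744·0.86) / 3.494 = 48.22 mg/L.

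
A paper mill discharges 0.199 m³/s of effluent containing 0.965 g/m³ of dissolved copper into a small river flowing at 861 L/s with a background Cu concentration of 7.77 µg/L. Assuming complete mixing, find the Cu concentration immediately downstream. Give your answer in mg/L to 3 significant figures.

861 L/s = 0.861 m³/s.
7.77 µg/L = 0.00777 mg/L.
Conservation of mass across the mixing zone: C = (0.199·0.965 + 0.861·0.00777) / (0.199 + 0.861) = 0.1987/1.06 = 0.1875 mg/L.

0.187 mg/L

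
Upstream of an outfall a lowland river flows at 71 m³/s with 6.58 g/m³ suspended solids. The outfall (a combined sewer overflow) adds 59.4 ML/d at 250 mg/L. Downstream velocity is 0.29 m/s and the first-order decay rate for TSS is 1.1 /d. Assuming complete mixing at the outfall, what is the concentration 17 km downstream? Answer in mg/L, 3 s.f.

4.23 mg/L

59.4 ML/d = 0.6875 m³/s.
After complete mixing, C₀ = (0.6875·250 + 71·6.58) / 71.69 = 8.914 mg/L.
Travel time t = 1.7e+04 m / 0.29 m/s = 5.862e+04 s = 0.6785 d.
C = 8.914·exp(−1.1·0.6785) = 8.914·0.4741 = 4.226 mg/L.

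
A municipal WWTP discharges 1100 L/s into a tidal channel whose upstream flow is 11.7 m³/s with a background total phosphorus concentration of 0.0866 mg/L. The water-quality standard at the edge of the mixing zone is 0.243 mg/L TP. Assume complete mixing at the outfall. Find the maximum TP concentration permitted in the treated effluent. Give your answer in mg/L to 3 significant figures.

1.91 mg/L

1100 L/s = 1.1 m³/s.
Mass balance: 0.243·12.8 = 1.1·Cₑ + 11.7·0.0866.
Cₑ = (3.11 − 1.013) / 1.1 = 1.907 mg/L.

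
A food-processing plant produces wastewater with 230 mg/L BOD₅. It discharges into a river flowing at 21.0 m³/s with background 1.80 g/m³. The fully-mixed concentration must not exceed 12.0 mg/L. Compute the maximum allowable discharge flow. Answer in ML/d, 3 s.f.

84.9 ML/d

Mass balance at complete mixing: C_std·(Q_w + Q_r) = Q_w·C_e + Q_r·C_b.
Rearranging, Q_w = Q_r·(C_std − C_b)/(C_e − C_std) = 21.0·(12 − 1.8) / (230 − 12) = 0.9826 m³/s.
= 84.89 ML/d.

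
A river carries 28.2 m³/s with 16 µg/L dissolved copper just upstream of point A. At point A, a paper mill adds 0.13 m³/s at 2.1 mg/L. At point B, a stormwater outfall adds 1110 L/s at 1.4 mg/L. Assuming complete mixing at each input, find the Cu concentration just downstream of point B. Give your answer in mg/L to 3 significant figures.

16 µg/L = 0.016 mg/L.
After input A: C = (28.2·0.016 + 0.13·2.1) / 28.33 = 0.02556 mg/L.
1110 L/s = 1.11 m³/s.
After input B: C = (28.33·0.02556 + 1.11·1.4) / 29.44 = 0.07738 mg/L.

0.0774 mg/L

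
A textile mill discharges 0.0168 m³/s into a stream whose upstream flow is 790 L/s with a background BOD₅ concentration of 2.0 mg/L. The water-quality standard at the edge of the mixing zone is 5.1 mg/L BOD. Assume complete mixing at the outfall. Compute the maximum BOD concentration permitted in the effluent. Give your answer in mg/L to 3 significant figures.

790 L/s = 0.79 m³/s.
Mass balance: 5.1·0.8068 = 0.0168·Cₑ + 0.79·2.
Cₑ = (4.115 − 1.58) / 0.0168 = 150.9 mg/L.

151 mg/L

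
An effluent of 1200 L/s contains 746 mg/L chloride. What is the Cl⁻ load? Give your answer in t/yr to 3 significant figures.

28300 t/yr

1200 L/s = 1.2 m³/s.
Mass flux = Q·C = 1.2 m³/s × 746 g/m³ = 895.2 g/s.
= 895.2 g/s × 31.56 = 2.825e+04 t/yr.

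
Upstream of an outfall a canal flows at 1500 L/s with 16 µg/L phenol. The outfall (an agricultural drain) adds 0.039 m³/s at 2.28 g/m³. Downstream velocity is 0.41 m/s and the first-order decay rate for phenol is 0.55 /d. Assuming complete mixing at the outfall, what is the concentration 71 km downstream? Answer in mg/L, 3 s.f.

0.0244 mg/L

1500 L/s = 1.5 m³/s.
16 µg/L = 0.016 mg/L.
After complete mixing, C₀ = (0.039·2.28 + 1.5·0.016) / 1.539 = 0.07337 mg/L.
Travel time t = 7.1e+04 m / 0.41 m/s = 1.732e+05 s = 2.004 d.
C = 0.07337·exp(−0.55·2.004) = 0.07337·0.3321 = 0.02437 mg/L.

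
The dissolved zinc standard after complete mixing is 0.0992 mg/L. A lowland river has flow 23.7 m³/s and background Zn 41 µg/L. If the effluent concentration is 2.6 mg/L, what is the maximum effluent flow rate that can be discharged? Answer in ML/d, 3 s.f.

47.7 ML/d

41 µg/L = 0.041 mg/L.
Mass balance at complete mixing: C_std·(Q_w + Q_r) = Q_w·C_e + Q_r·C_b.
Rearranging, Q_w = Q_r·(C_std − C_b)/(C_e − C_std) = 23.7·(0.0992 − 0.041) / (2.6 − 0.0992) = 0.5516 m³/s.
= 47.65 ML/d.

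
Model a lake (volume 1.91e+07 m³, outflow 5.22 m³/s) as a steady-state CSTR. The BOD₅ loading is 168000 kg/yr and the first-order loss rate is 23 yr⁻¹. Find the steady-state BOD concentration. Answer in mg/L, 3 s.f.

Outflow Q = 5.22 m³/s × 3.156e+07 s/yr = 1.647e+08 m³/yr.
Steady-state CSTR mass balance: W = Q·C + k·V·C, so C = W/(Q + kV).
Q + kV = 1.647e+08 + 23·1.91e+07 = 6.04e+08 m³/yr.
C = 168000/6.04e+08 = 0.0002781 kg/m³ = 0.2781 mg/L.

0.278 mg/L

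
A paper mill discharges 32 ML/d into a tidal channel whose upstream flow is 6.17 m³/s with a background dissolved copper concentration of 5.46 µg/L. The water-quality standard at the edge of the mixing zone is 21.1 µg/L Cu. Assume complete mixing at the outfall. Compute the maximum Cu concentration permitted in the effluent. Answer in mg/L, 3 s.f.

32 ML/d = 0.3704 m³/s.
5.46 µg/L = 0.00546 mg/L.
21.1 µg/L = 0.0211 mg/L.
Mass balance: 0.0211·6.54 = 0.3704·Cₑ + 6.17·0.00546.
Cₑ = (0.138 − 0.03369) / 0.3704 = 0.2816 mg/L.

0.282 mg/L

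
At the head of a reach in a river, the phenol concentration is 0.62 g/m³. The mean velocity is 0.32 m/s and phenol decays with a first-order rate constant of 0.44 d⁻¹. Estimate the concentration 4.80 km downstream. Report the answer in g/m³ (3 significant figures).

0.574 g/m³

Travel time t = 4.80 km / 0.32 m/s = 4800/0.32 = 1.5e+04 s = 0.1736 d.
First-order decay: C = 0.62·exp(−0.44·0.1736) = 0.62·0.9265 = 0.5744 g/m³.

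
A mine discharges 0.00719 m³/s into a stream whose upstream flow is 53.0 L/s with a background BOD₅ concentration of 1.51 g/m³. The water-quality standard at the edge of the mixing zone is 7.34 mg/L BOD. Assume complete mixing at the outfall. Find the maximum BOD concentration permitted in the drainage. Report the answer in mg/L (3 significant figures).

53.0 L/s = 0.053 m³/s.
Mass balance: 7.34·0.06019 = 0.00719·Cₑ + 0.053·1.51.
Cₑ = (0.4418 − 0.08003) / 0.00719 = 50.31 mg/L.

50.3 mg/L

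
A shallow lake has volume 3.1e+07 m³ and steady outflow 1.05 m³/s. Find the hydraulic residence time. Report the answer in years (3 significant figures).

Q = 1.05 m³/s × 3.156e+07 s/yr = 3.314e+07 m³/yr.
Hydraulic residence time τ = V/Q = 3.1e+07/3.314e+07 = 0.9356 yr.

0.936 yr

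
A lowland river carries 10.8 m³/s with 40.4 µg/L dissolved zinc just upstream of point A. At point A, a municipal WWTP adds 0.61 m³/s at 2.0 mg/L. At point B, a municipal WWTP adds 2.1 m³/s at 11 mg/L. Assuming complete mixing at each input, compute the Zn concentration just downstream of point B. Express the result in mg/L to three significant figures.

1.83 mg/L

40.4 µg/L = 0.0404 mg/L.
After input A: C = (10.8·0.0404 + 0.61·2) / 11.41 = 0.1452 mg/L.
After input B: C = (11.41·0.1452 + 2.1·11) / 13.51 = 1.832 mg/L.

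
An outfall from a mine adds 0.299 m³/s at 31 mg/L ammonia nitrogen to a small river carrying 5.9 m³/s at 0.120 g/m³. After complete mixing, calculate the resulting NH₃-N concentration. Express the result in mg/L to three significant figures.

Flow-weighted mixing gives C = (0.299·31 + 5.9·0.12) / (0.299 + 5.9) = 9.977/6.199 = 1.609 mg/L.

1.61 mg/L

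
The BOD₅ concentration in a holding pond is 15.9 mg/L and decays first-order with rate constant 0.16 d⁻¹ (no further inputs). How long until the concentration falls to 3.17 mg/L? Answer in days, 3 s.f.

t = ln(C₀/C)/k = ln(15.9/3.17)/0.16 = 1.613/0.16 = 10.08 d.

10.1 d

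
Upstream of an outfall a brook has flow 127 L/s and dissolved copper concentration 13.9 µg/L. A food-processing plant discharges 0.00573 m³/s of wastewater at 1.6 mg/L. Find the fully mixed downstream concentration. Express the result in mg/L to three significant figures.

0.0824 mg/L

127 L/s = 0.127 m³/s.
13.9 µg/L = 0.0139 mg/L.
By mass balance at complete mixing, C = (0.00573·1.6 + 0.127·0.0139) / (0.00573 + 0.127) = 0.01093/0.1327 = 0.08237 mg/L.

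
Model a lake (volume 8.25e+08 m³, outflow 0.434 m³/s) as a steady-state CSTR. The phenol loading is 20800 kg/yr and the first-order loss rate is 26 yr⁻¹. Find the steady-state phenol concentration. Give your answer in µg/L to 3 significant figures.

0.969 µg/L

Outflow Q = 0.434 m³/s × 3.156e+07 s/yr = 1.37e+07 m³/yr.
Steady-state CSTR mass balance: W = Q·C + k·V·C, so C = W/(Q + kV).
Q + kV = 1.37e+07 + 26·8.25e+08 = 2.146e+10 m³/yr.
C = 20800/2.146e+10 = 9.691e-07 kg/m³ = 0.0009691 mg/L = 0.9691 µg/L.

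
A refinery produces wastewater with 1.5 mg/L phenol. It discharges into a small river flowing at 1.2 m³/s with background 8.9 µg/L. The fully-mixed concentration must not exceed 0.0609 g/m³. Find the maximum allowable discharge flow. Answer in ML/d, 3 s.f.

8.9 µg/L = 0.0089 mg/L.
Mass balance at complete mixing: C_std·(Q_w + Q_r) = Q_w·C_e + Q_r·C_b.
Rearranging, Q_w = Q_r·(C_std − C_b)/(C_e − C_std) = 1.2·(0.0609 − 0.0089) / (1.5 − 0.0609) = 0.04336 m³/s.
= 3.746 ML/d.

3.75 ML/d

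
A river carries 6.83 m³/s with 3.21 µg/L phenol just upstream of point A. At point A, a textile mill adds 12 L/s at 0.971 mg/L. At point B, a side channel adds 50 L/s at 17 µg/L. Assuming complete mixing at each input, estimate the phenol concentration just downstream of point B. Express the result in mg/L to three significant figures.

3.21 µg/L = 0.00321 mg/L.
12 L/s = 0.012 m³/s.
After input A: C = (6.83·0.00321 + 0.012·0.971) / 6.842 = 0.004907 mg/L.
50 L/s = 0.05 m³/s.
17 µg/L = 0.017 mg/L.
After input B: C = (6.842·0.004907 + 0.05·0.017) / 6.892 = 0.004995 mg/L.

0.00500 mg/L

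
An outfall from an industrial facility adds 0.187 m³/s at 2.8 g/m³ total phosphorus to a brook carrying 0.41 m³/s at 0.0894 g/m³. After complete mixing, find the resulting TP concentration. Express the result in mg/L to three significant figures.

Conservation of mass across the mixing zone: C = (0.187·2.8 + 0.41·0.0894) / (0.187 + 0.41) = 0.5603/0.597 = 0.9384 mg/L.

0.938 mg/L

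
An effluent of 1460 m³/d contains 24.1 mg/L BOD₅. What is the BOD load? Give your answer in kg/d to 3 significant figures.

1460 m³/d = 0.0169 m³/s.
Mass flux = Q·C = 0.0169 m³/s × 24.1 g/m³ = 0.4072 g/s.
= 0.4072 g/s × 86.4 = 35.19 kg/d.

35.2 kg/d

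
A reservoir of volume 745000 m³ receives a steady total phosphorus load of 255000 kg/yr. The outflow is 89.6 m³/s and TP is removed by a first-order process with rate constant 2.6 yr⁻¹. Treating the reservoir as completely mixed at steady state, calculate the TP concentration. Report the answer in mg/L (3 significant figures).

0.0901 mg/L

Outflow Q = 89.6 m³/s × 3.156e+07 s/yr = 2.828e+09 m³/yr.
Steady-state CSTR mass balance: W = Q·C + k·V·C, so C = W/(Q + kV).
Q + kV = 2.828e+09 + 2.6·745000 = 2.829e+09 m³/yr.
C = 255000/2.829e+09 = 9.012e-05 kg/m³ = 0.09012 mg/L.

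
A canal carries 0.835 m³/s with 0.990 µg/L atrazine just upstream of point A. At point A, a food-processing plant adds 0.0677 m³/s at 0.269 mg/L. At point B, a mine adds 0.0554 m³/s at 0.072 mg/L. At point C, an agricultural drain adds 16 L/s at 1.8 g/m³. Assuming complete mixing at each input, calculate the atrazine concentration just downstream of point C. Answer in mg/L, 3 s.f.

0.0532 mg/L

0.990 µg/L = 0.00099 mg/L.
After input A: C = (0.835·0.00099 + 0.0677·0.269) / 0.9027 = 0.02109 mg/L.
After input B: C = (0.9027·0.02109 + 0.0554·0.072) / 0.9581 = 0.02403 mg/L.
16 L/s = 0.016 m³/s.
After input C: C = (0.9581·0.02403 + 0.016·1.8) / 0.9741 = 0.0532 mg/L.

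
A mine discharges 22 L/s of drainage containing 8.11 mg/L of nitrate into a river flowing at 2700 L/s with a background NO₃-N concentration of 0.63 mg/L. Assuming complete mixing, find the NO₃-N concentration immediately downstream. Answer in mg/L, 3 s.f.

0.690 mg/L

22 L/s = 0.022 m³/s.
2700 L/s = 2.7 m³/s.
Flow-weighted mixing gives C = (0.022·8.11 + 2.7·0.63) / (0.022 + 2.7) = 1.879/2.722 = 0.6905 mg/L.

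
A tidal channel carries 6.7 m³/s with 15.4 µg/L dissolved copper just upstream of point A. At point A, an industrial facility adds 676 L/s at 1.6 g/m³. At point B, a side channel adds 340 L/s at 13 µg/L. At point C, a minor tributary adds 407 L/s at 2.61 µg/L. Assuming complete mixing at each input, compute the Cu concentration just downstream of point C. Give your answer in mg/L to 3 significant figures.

0.147 mg/L

15.4 µg/L = 0.0154 mg/L.
676 L/s = 0.676 m³/s.
After input A: C = (6.7·0.0154 + 0.676·1.6) / 7.376 = 0.1606 mg/L.
340 L/s = 0.34 m³/s.
13 µg/L = 0.013 mg/L.
After input B: C = (7.376·0.1606 + 0.34·0.013) / 7.716 = 0.1541 mg/L.
407 L/s = 0.407 m³/s.
2.61 µg/L = 0.00261 mg/L.
After input C: C = (7.716·0.1541 + 0.407·0.00261) / 8.123 = 0.1465 mg/L.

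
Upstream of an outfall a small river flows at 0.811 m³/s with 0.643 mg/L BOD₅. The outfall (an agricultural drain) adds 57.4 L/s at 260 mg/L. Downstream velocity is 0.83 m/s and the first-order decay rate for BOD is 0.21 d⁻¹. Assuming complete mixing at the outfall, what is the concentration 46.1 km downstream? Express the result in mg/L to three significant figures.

15.5 mg/L

57.4 L/s = 0.0574 m³/s.
After complete mixing, C₀ = (0.0574·260 + 0.811·0.643) / 0.8684 = 17.79 mg/L.
Travel time t = 4.61e+04 m / 0.83 m/s = 5.554e+04 s = 0.6428 d.
C = 17.79·exp(−0.21·0.6428) = 17.79·0.8737 = 15.54 mg/L.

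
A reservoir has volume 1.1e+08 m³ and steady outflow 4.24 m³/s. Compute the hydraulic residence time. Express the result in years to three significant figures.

0.822 yr

Q = 4.24 m³/s × 3.156e+07 s/yr = 1.338e+08 m³/yr.
Hydraulic residence time τ = V/Q = 1.1e+08/1.338e+08 = 0.8221 yr.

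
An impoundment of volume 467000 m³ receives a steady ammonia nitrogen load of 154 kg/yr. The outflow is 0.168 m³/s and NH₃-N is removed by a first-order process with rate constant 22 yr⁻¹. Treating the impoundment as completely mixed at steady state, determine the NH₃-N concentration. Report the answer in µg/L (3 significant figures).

Outflow Q = 0.168 m³/s × 3.156e+07 s/yr = 5.302e+06 m³/yr.
Steady-state CSTR mass balance: W = Q·C + k·V·C, so C = W/(Q + kV).
Q + kV = 5.302e+06 + 22·467000 = 1.558e+07 m³/yr.
C = 154/1.558e+07 = 9.887e-06 kg/m³ = 0.009887 mg/L = 9.887 µg/L.

9.89 µg/L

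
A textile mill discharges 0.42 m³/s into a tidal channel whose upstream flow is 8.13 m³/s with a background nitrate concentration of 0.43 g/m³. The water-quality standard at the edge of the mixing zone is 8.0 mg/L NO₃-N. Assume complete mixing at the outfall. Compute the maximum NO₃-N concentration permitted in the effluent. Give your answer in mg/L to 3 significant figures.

155 mg/L

Mass balance: 8·8.55 = 0.42·Cₑ + 8.13·0.43.
Cₑ = (68.4 − 3.496) / 0.42 = 154.5 mg/L.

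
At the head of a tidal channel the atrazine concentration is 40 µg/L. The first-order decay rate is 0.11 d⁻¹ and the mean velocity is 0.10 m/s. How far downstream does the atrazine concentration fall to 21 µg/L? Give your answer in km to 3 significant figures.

50.6 km

From C = C₀·e^(−kt), t = ln(C₀/C)/k = ln(40/21)/0.11 = 0.6444/0.11 = 5.858 d.
Distance = v·t = 0.10 m/s × 5.061e+05 s = 5.061e+04 m = 50.61 km.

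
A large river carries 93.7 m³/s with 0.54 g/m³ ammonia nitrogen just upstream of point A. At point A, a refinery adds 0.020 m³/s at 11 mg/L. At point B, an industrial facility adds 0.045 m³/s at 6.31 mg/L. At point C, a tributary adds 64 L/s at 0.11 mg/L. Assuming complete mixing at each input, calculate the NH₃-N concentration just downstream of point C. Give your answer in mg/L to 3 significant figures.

0.545 mg/L

After input A: C = (93.7·0.54 + 0.02·11) / 93.72 = 0.5422 mg/L.
After input B: C = (93.72·0.5422 + 0.045·6.31) / 93.77 = 0.545 mg/L.
64 L/s = 0.064 m³/s.
After input C: C = (93.77·0.545 + 0.064·0.11) / 93.83 = 0.5447 mg/L.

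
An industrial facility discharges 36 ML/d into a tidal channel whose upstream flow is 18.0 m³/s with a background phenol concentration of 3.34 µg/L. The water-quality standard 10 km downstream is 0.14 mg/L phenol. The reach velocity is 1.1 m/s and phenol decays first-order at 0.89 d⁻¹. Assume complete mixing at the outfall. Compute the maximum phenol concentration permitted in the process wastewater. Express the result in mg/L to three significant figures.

36 ML/d = 0.4167 m³/s.
3.34 µg/L = 0.00334 mg/L.
Travel time to the compliance point: t = 1e+04/1.1 = 9091 s = 0.1052 d; decay factor exp(−0.89·0.1052) = 0.9106.
So the concentration just after mixing may be at most 0.14/0.9106 = 0.1537 mg/L.
Mass balance: 0.1537·18.42 = 0.4167·Cₑ + 18·0.00334.
Cₑ = (2.831 − 0.06012) / 0.4167 = 6.651 mg/L.

6.65 mg/L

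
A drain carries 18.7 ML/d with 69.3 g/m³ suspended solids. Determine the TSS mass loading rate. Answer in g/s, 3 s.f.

15.0 g/s

18.7 ML/d = 0.2164 m³/s.
Mass flux = Q·C = 0.2164 m³/s × 69.3 g/m³ = 15 g/s.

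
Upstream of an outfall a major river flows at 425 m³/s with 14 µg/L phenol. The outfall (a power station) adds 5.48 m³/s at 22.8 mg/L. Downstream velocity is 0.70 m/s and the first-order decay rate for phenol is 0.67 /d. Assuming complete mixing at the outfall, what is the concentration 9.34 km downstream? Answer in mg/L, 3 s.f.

14 µg/L = 0.014 mg/L.
After complete mixing, C₀ = (5.48·22.8 + 425·0.014) / 430.5 = 0.3041 mg/L.
Travel time t = 9340 m / 0.70 m/s = 1.334e+04 s = 0.1544 d.
C = 0.3041·exp(−0.67·0.1544) = 0.3041·0.9017 = 0.2742 mg/L.

0.274 mg/L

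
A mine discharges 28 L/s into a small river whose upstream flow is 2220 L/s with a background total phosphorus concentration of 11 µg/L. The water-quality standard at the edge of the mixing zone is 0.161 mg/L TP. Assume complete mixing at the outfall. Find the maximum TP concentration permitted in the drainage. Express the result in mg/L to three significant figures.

12.1 mg/L

28 L/s = 0.028 m³/s.
2220 L/s = 2.22 m³/s.
11 µg/L = 0.011 mg/L.
Mass balance: 0.161·2.248 = 0.028·Cₑ + 2.22·0.011.
Cₑ = (0.3619 − 0.02442) / 0.028 = 12.05 mg/L.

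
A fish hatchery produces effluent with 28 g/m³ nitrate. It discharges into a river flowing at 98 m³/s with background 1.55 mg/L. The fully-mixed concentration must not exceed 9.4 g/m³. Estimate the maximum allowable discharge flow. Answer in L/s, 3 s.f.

Mass balance at complete mixing: C_std·(Q_w + Q_r) = Q_w·C_e + Q_r·C_b.
Rearranging, Q_w = Q_r·(C_std − C_b)/(C_e − C_std) = 98·(9.4 − 1.55) / (28 − 9.4) = 41.36 m³/s.
= 4.136e+04 L/s.

41400 L/s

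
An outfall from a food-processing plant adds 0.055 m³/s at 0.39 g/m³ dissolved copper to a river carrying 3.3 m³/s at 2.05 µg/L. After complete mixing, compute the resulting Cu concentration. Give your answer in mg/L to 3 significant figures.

2.05 µg/L = 0.00205 mg/L.
Flow-weighted mixing gives C = (0.055·0.39 + 3.3·0.00205) / (0.055 + 3.3) = 0.02821/3.355 = 0.00841 mg/L.

0.00841 mg/L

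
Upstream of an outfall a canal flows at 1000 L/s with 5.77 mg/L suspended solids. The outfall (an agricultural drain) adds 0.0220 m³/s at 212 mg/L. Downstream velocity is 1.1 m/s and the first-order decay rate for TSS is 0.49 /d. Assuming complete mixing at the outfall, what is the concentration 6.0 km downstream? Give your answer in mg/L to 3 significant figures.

1000 L/s = 1 m³/s.
After complete mixing, C₀ = (0.022·212 + 1·5.77) / 1.022 = 10.21 mg/L.
Travel time t = 6000 m / 1.1 m/s = 5455 s = 0.06313 d.
C = 10.21·exp(−0.49·0.06313) = 10.21·0.9695 = 9.898 mg/L.

9.90 mg/L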